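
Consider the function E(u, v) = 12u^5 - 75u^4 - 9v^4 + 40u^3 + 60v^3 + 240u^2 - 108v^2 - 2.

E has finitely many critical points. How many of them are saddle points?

6

E separates as a function of u plus a function of v, so ∇E=0 decouples.
∂E/∂u = 60u(u - 4)(u - 2)(u + 1) = 0 at u ∈ {-1, 0, 2, 4}; ∂E/∂v = -36v(v - 3)(v - 2) = 0 at v ∈ {0, 2, 3}.
The Hessian is diagonal: diag(E_uu, E_vv). Second derivatives: E_uu(-1)=-900, E_uu(0)=480, E_uu(2)=-720, E_uu(4)=2400; E_vv(0)=-216, E_vv(2)=72, E_vv(3)=-108.
Saddle points occur where the two diagonal entries have opposite signs: (-1, 2), (0, 0), (0, 3), (2, 2), (4, 0), (4, 3). Count: 6.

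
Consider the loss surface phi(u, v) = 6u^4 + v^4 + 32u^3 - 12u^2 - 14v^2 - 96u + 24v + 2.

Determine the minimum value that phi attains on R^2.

phi(u,v) separates as P(u) + Q(v) + 2, so its minimum is min P + min Q + 2.
P'(u) = 24(u - 1)(u + 1)(u + 4) vanishes at u ∈ {-4, -1, 1}; Q'(v) = 4(v - 2)(v - 1)(v + 3) vanishes at v ∈ {-3, 1, 2}.
Local minima of P (where P''>0): P(-4)=-320, P(1)=-70. Local minima of Q: Q(-3)=-117, Q(2)=8.
So the global minimum of phi is P(-4) + Q(-3) + 2 = -320 − 117 + 2 = -435, attained at (-4, -3).

-435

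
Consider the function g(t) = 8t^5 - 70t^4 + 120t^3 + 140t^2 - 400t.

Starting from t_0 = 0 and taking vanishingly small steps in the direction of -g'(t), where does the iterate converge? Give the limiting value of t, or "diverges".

1

g'(t) = 40(t - 5)(t - 2)(t - 1)(t + 1), so g'(0) = -400.
Gradient descent moves in the -g' direction, i.e. t is increasing.
The nearest critical point in that direction is t = 1, where g'' = 320 > 0 (a local minimum). The iterate converges there.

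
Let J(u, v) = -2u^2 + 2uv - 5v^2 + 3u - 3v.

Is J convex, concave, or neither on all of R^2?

J is quadratic, so its Hessian is the constant matrix H = [[-4, 2], [2, -10]].
det(H) = 36, tr(H) = -14.
det(H) > 0 and tr(H) < 0, so H is negative definite everywhere: concave.

concave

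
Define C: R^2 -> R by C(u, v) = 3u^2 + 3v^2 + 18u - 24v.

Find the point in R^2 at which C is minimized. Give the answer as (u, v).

C(u,v) separates as P(u) + Q(v), so its minimum is min P + min Q.
P'(u) = 6u + 18 vanishes at u ∈ {-3}; Q'(v) = 6v - 24 vanishes at v ∈ {4}.
Local minima of P (where P''>0): P(-3)=-27. Local minima of Q: Q(4)=-48.
So the global minimum of C is P(-3) + Q(4) = -27 − 48 = -75, attained at (-3, 4).

(-3, 4)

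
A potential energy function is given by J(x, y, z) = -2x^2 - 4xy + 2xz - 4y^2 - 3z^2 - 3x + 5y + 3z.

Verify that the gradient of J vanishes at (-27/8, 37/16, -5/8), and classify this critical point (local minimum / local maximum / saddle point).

∇J = (-4x - 4y + 2z - 3, -4x - 8y + 5, 2x - 6z + 3); substituting (-27/8, 37/16, -5/8) gives ∇J = (0, 0, 0), so (-27/8, 37/16, -5/8) is indeed a critical point.
The Hessian is constant: H = [[-4, -4, 2], [-4, -8, 0], [2, 0, -6]].
Leading principal minors: Δ₁ = -4, Δ₂ = 16, Δ₃ = -64.
The minors alternate sign starting negative (−, +, −), so H is negative definite: a local maximum.

local maximum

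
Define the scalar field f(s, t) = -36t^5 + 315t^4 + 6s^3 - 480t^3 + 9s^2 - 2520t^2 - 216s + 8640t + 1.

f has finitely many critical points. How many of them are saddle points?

f separates as a function of s plus a function of t, so ∇f=0 decouples.
∂f/∂s = 18(s - 3)(s + 4) = 0 at s ∈ {-4, 3}; ∂f/∂t = -180(t - 4)(t - 3)(t - 2)(t + 2) = 0 at t ∈ {-2, 2, 3, 4}.
The Hessian is diagonal: diag(f_ss, f_tt). Second derivatives: f_ss(-4)=-126, f_ss(3)=126; f_tt(-2)=21600, f_tt(2)=-1440, f_tt(3)=900, f_tt(4)=-2160.
Saddle points occur where the two diagonal entries have opposite signs: (-4, -2), (-4, 3), (3, 2), (3, 4). Count: 4.

4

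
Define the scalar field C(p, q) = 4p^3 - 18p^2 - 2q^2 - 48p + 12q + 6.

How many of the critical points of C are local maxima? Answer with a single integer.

1

C separates as a function of p plus a function of q, so ∇C=0 decouples.
∂C/∂p = 12(p - 4)(p + 1) = 0 at p ∈ {-1, 4}; ∂C/∂q = -4(q - 3) = 0 at q ∈ {3}.
The Hessian is diagonal: diag(C_pp, C_qq). Second derivatives: C_pp(-1)=-60, C_pp(4)=60; C_qq(3)=-4.
Local maxima occur where both diagonal entries negative: (-1, 3). Count: 1.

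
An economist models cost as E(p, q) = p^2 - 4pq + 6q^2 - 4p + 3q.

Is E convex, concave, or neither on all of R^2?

E is quadratic, so its Hessian is the constant matrix H = [[2, -4], [-4, 12]].
det(H) = 8, tr(H) = 14.
det(H) > 0 and tr(H) > 0, so H is positive definite everywhere: convex.

convex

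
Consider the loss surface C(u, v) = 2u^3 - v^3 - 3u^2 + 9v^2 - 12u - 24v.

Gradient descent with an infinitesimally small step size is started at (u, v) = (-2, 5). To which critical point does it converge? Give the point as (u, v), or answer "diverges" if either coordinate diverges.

C is separable, so gradient descent decouples: u follows -∂C/∂u, v follows -∂C/∂v.
∂C/∂u = 6(u - 2)(u + 1); at u=-2 this is 24, so u decreases.
∂C/∂v = -3(v - 4)(v - 2); at v=5 this is -9, so v increases.
The u-coordinate has no critical point in that direction and runs off to infinity.

diverges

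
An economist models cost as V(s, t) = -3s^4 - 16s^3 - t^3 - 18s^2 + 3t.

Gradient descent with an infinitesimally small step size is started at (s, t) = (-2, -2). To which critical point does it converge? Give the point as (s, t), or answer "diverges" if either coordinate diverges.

V is separable, so gradient descent decouples: s follows -∂V/∂s, t follows -∂V/∂t.
∂V/∂s = -12s(s + 1)(s + 3); at s=-2 this is -24, so s increases.
∂V/∂t = -3(t - 1)(t + 1); at t=-2 this is -9, so t increases.
s converges to its nearest critical value -1 (a local min of the s-part); t converges to -1. The iterate converges to (-1, -1).

(-1, -1)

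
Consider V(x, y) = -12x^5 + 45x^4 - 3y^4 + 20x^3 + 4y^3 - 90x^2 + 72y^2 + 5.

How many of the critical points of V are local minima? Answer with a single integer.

2

V separates as a function of x plus a function of y, so ∇V=0 decouples.
∂V/∂x = -60x(x - 3)(x - 1)(x + 1) = 0 at x ∈ {-1, 0, 1, 3}; ∂V/∂y = -12y(y - 4)(y + 3) = 0 at y ∈ {-3, 0, 4}.
The Hessian is diagonal: diag(V_xx, V_yy). Second derivatives: V_xx(-1)=480, V_xx(0)=-180, V_xx(1)=240, V_xx(3)=-1440; V_yy(-3)=-252, V_yy(0)=144, V_yy(4)=-336.
Local minima occur where both diagonal entries positive: (-1, 0), (1, 0). Count: 2.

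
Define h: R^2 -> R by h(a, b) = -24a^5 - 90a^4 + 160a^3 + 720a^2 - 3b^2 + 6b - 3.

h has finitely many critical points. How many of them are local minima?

h separates as a function of a plus a function of b, so ∇h=0 decouples.
∂h/∂a = -120a(a - 2)(a + 2)(a + 3) = 0 at a ∈ {-3, -2, 0, 2}; ∂h/∂b = -6(b - 1) = 0 at b ∈ {1}.
The Hessian is diagonal: diag(h_aa, h_bb). Second derivatives: h_aa(-3)=1800, h_aa(-2)=-960, h_aa(0)=1440, h_aa(2)=-4800; h_bb(1)=-6.
Local minima occur where both diagonal entries positive: none. Count: 0.

0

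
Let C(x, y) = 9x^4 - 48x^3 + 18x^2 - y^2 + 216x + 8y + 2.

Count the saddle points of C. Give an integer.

C separates as a function of x plus a function of y, so ∇C=0 decouples.
∂C/∂x = 36(x - 3)(x - 2)(x + 1) = 0 at x ∈ {-1, 2, 3}; ∂C/∂y = -2(y - 4) = 0 at y ∈ {4}.
The Hessian is diagonal: diag(C_xx, C_yy). Second derivatives: C_xx(-1)=432, C_xx(2)=-108, C_xx(3)=144; C_yy(4)=-2.
Saddle points occur where the two diagonal entries have opposite signs: (-1, 4), (3, 4). Count: 2.

2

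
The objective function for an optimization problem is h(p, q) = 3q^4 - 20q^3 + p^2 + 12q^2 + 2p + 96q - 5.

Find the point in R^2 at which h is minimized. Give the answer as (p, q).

(-1, -1)

h(p,q) separates as A(p) + B(q) − 5, so its minimum is min A + min B − 5.
A'(p) = 2p + 2 vanishes at p ∈ {-1}; B'(q) = 12(q - 4)(q - 2)(q + 1) vanishes at q ∈ {-1, 2, 4}.
Local minima of A (where A''>0): A(-1)=-1. Local minima of B: B(-1)=-61, B(4)=64.
So the global minimum of h is A(-1) + B(-1) − 5 = -1 − 61 − 5 = -67, attained at (-1, -1).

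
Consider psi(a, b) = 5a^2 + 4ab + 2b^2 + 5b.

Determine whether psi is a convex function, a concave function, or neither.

convex

psi is quadratic, so its Hessian is the constant matrix H = [[10, 4], [4, 4]].
det(H) = 24, tr(H) = 14.
det(H) > 0 and tr(H) > 0, so H is positive definite everywhere: convex.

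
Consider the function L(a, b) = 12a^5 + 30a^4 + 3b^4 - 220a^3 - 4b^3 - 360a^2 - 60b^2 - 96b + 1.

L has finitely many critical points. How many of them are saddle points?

L separates as a function of a plus a function of b, so ∇L=0 decouples.
∂L/∂a = 60a(a - 3)(a + 1)(a + 4) = 0 at a ∈ {-4, -1, 0, 3}; ∂L/∂b = 12(b - 4)(b + 1)(b + 2) = 0 at b ∈ {-2, -1, 4}.
The Hessian is diagonal: diag(L_aa, L_bb). Second derivatives: L_aa(-4)=-5040, L_aa(-1)=720, L_aa(0)=-720, L_aa(3)=5040; L_bb(-2)=72, L_bb(-1)=-60, L_bb(4)=360.
Saddle points occur where the two diagonal entries have opposite signs: (-4, -2), (-4, 4), (-1, -1), (0, -2), (0, 4), (3, -1). Count: 6.

6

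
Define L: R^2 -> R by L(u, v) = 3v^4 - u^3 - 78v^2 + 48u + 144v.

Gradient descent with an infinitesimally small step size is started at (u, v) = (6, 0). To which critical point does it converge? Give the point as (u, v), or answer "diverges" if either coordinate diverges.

L is separable, so gradient descent decouples: u follows -∂L/∂u, v follows -∂L/∂v.
∂L/∂u = -3(u - 4)(u + 4); at u=6 this is -60, so u increases.
∂L/∂v = 12(v - 3)(v - 1)(v + 4); at v=0 this is 144, so v decreases.
The u-coordinate has no critical point in that direction and runs off to infinity.

diverges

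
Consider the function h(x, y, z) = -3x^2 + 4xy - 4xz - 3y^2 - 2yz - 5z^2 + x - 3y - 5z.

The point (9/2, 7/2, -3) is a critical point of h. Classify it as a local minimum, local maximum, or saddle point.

local maximum

The Hessian is constant: H = [[-6, 4, -4], [4, -6, -2], [-4, -2, -10]].
Leading principal minors: Δ₁ = -6, Δ₂ = 20, Δ₃ = -16.
The minors alternate sign starting negative (−, +, −), so H is negative definite: a local maximum.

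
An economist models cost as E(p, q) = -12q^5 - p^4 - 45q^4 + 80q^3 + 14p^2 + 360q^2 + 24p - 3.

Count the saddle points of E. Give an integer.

E separates as a function of p plus a function of q, so ∇E=0 decouples.
∂E/∂p = -4(p - 3)(p + 1)(p + 2) = 0 at p ∈ {-2, -1, 3}; ∂E/∂q = -60q(q - 2)(q + 2)(q + 3) = 0 at q ∈ {-3, -2, 0, 2}.
The Hessian is diagonal: diag(E_pp, E_qq). Second derivatives: E_pp(-2)=-20, E_pp(-1)=16, E_pp(3)=-80; E_qq(-3)=900, E_qq(-2)=-480, E_qq(0)=720, E_qq(2)=-2400.
Saddle points occur where the two diagonal entries have opposite signs: (-2, -3), (-2, 0), (-1, -2), (-1, 2), (3, -3), (3, 0). Count: 6.

6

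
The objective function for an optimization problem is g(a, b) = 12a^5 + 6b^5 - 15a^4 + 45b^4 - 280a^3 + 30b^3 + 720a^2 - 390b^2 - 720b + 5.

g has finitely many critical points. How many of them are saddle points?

8

g separates as a function of a plus a function of b, so ∇g=0 decouples.
∂g/∂a = 60a(a - 3)(a - 2)(a + 4) = 0 at a ∈ {-4, 0, 2, 3}; ∂g/∂b = 30(b - 2)(b + 1)(b + 3)(b + 4) = 0 at b ∈ {-4, -3, -1, 2}.
The Hessian is diagonal: diag(g_aa, g_bb). Second derivatives: g_aa(-4)=-10080, g_aa(0)=1440, g_aa(2)=-720, g_aa(3)=1260; g_bb(-4)=-540, g_bb(-3)=300, g_bb(-1)=-540, g_bb(2)=2700.
Saddle points occur where the two diagonal entries have opposite signs: (-4, -3), (-4, 2), (0, -4), (0, -1), (2, -3), (2, 2), (3, -4), (3, -1). Count: 8.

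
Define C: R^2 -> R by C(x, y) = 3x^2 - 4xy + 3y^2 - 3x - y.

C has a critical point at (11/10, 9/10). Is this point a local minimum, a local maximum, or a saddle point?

local minimum

The Hessian of C is constant: H = [[6, -4], [-4, 6]].
det(H) = 6·6 − (-4)² = 20.
det(H) > 0 and tr(H) = 12 > 0, so H is positive definite and the point is a local minimum.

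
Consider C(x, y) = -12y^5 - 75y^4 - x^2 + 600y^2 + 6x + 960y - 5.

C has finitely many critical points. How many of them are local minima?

0

C separates as a function of x plus a function of y, so ∇C=0 decouples.
∂C/∂x = -2(x - 3) = 0 at x ∈ {3}; ∂C/∂y = -60(y - 2)(y + 1)(y + 2)(y + 4) = 0 at y ∈ {-4, -2, -1, 2}.
The Hessian is diagonal: diag(C_xx, C_yy). Second derivatives: C_xx(3)=-2; C_yy(-4)=2160, C_yy(-2)=-480, C_yy(-1)=540, C_yy(2)=-4320.
Local minima occur where both diagonal entries positive: none. Count: 0.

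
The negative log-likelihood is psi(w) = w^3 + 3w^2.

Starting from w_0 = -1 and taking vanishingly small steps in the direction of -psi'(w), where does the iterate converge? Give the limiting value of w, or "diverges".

0

psi'(w) = 3w(w + 2), so psi'(-1) = -3.
Gradient descent moves in the -psi' direction, i.e. w is increasing.
The nearest critical point in that direction is w = 0, where psi'' = 6 > 0 (a local minimum). The iterate converges there.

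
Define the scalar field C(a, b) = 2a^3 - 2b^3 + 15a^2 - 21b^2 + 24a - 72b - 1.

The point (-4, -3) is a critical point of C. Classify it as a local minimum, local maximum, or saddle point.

The mixed partial ∂²C/∂a∂b is 0, so the Hessian at any point is diag(C_aa, C_bb) = diag(6(2a + 5), -6(2b + 7)).
At (-4, -3): H = diag(-18, -6).
Both eigenvalues are negative, so H is negative definite: a local maximum.

local maximum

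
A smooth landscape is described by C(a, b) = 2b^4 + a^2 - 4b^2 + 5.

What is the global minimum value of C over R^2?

3

C(a,b) separates as P(a) + Q(b) + 5, so its minimum is min P + min Q + 5.
P'(a) = 2a vanishes at a ∈ {0}; Q'(b) = 8b(b - 1)(b + 1) vanishes at b ∈ {-1, 0, 1}.
Local minima of P (where P''>0): P(0)=0. Local minima of Q: Q(-1)=-2, Q(1)=-2.
So the global minimum of C is P(0) + Q(-1) + 5 = 0 − 2 + 5 = 3, attained at (0, -1).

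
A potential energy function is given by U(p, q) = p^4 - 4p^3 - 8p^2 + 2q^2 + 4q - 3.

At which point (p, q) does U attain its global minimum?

(4, -1)

U(p,q) separates as A(p) + B(q) − 3, so its minimum is min A + min B − 3.
A'(p) = 4p(p - 4)(p + 1) vanishes at p ∈ {-1, 0, 4}; B'(q) = 4q + 4 vanishes at q ∈ {-1}.
Local minima of A (where A''>0): A(-1)=-3, A(4)=-128. Local minima of B: B(-1)=-2.
So the global minimum of U is A(4) + B(-1) − 3 = -128 − 2 − 3 = -133, attained at (4, -1).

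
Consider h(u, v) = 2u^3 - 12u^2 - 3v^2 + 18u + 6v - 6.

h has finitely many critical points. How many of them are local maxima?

h separates as a function of u plus a function of v, so ∇h=0 decouples.
∂h/∂u = 6(u - 3)(u - 1) = 0 at u ∈ {1, 3}; ∂h/∂v = -6(v - 1) = 0 at v ∈ {1}.
The Hessian is diagonal: diag(h_uu, h_vv). Second derivatives: h_uu(1)=-12, h_uu(3)=12; h_vv(1)=-6.
Local maxima occur where both diagonal entries negative: (1, 1). Count: 1.

1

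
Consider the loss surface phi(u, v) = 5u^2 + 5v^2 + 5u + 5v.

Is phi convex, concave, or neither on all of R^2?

phi is quadratic, so its Hessian is the constant matrix H = [[10, 0], [0, 10]].
det(H) = 100, tr(H) = 20.
det(H) > 0 and tr(H) > 0, so H is positive definite everywhere: convex.

convex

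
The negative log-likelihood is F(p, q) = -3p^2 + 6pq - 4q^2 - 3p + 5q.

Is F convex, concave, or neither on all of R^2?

F is quadratic, so its Hessian is the constant matrix H = [[-6, 6], [6, -8]].
det(H) = 12, tr(H) = -14.
det(H) > 0 and tr(H) < 0, so H is negative definite everywhere: concave.

concave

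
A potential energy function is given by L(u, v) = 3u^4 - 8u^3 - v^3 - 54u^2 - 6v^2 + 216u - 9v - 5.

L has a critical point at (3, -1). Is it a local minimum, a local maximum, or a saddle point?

saddle point

The mixed partial ∂²L/∂u∂v is 0, so the Hessian at any point is diag(L_uu, L_vv) = diag(12(3u^2 - 4u - 9), -6(v + 2)).
At (3, -1): H = diag(72, -6).
The eigenvalues have opposite signs, so H is indefinite: a saddle point.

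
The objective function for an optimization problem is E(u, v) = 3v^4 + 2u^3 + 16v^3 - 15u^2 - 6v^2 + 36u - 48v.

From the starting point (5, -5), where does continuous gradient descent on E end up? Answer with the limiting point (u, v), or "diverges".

E is separable, so gradient descent decouples: u follows -∂E/∂u, v follows -∂E/∂v.
∂E/∂u = 6(u - 3)(u - 2); at u=5 this is 36, so u decreases.
∂E/∂v = 12(v - 1)(v + 1)(v + 4); at v=-5 this is -288, so v increases.
u converges to its nearest critical value 3 (a local min of the u-part); v converges to -4. The iterate converges to (3, -4).

(3, -4)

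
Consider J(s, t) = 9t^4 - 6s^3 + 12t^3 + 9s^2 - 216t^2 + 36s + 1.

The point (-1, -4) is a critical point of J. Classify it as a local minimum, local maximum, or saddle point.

The mixed partial ∂²J/∂s∂t is 0, so the Hessian at any point is diag(J_ss, J_tt) = diag(18(-2s + 1), 36(3t^2 + 2t - 12)).
At (-1, -4): H = diag(54, 1008).
Both eigenvalues are positive, so H is positive definite: a local minimum.

local minimum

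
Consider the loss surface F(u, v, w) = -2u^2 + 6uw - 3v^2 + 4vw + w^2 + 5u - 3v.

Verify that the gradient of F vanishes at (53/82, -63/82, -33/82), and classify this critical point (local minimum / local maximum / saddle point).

∇F = (-4u + 6w + 5, -6v + 4w - 3, 6u + 4v + 2w); substituting (53/82, -63/82, -33/82) gives ∇F = (0, 0, 0), so (53/82, -63/82, -33/82) is indeed a critical point.
The Hessian is constant: H = [[-4, 0, 6], [0, -6, 4], [6, 4, 2]].
Leading principal minors: Δ₁ = -4, Δ₂ = 24, Δ₃ = 328.
The minors fit neither the all-positive nor the alternating-sign pattern, so H is indefinite: a saddle point.

saddle point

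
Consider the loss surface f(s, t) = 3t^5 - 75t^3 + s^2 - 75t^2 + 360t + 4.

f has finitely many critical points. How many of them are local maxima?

0

f separates as a function of s plus a function of t, so ∇f=0 decouples.
∂f/∂s = 2s = 0 at s ∈ {0}; ∂f/∂t = 15(t - 4)(t - 1)(t + 2)(t + 3) = 0 at t ∈ {-3, -2, 1, 4}.
The Hessian is diagonal: diag(f_ss, f_tt). Second derivatives: f_ss(0)=2; f_tt(-3)=-420, f_tt(-2)=270, f_tt(1)=-540, f_tt(4)=1890.
Local maxima occur where both diagonal entries negative: none. Count: 0.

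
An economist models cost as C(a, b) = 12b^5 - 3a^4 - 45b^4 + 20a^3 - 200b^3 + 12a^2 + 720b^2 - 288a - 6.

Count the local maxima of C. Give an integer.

4

C separates as a function of a plus a function of b, so ∇C=0 decouples.
∂C/∂a = -12(a - 4)(a - 3)(a + 2) = 0 at a ∈ {-2, 3, 4}; ∂C/∂b = 60b(b - 4)(b - 2)(b + 3) = 0 at b ∈ {-3, 0, 2, 4}.
The Hessian is diagonal: diag(C_aa, C_bb). Second derivatives: C_aa(-2)=-360, C_aa(3)=60, C_aa(4)=-72; C_bb(-3)=-6300, C_bb(0)=1440, C_bb(2)=-1200, C_bb(4)=3360.
Local maxima occur where both diagonal entries negative: (-2, -3), (-2, 2), (4, -3), (4, 2). Count: 4.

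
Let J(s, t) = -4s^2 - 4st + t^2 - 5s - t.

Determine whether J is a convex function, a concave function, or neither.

neither

J is quadratic, so its Hessian is the constant matrix H = [[-8, -4], [-4, 2]].
det(H) = -32, tr(H) = -6.
det(H) < 0, so H is indefinite: neither convex nor concave.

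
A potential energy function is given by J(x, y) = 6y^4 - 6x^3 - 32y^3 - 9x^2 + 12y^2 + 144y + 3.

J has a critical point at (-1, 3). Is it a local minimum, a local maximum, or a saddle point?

local minimum

The mixed partial ∂²J/∂x∂y is 0, so the Hessian at any point is diag(J_xx, J_yy) = diag(-18(2x + 1), 24(3y^2 - 8y + 1)).
At (-1, 3): H = diag(18, 96).
Both eigenvalues are positive, so H is positive definite: a local minimum.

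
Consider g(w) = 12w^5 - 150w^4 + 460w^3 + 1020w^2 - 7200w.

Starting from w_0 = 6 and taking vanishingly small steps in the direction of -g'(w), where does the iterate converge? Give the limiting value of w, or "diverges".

g'(w) = 60(w - 5)(w - 4)(w - 3)(w + 2), so g'(6) = 2880.
Gradient descent moves in the -g' direction, i.e. w is decreasing.
The nearest critical point in that direction is w = 5, where g'' = 840 > 0 (a local minimum). The iterate converges there.

5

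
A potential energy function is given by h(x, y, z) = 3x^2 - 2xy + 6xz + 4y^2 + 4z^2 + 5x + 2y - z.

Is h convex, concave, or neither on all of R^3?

convex

h is quadratic, so its Hessian is the constant matrix H = [[6, -2, 6], [-2, 8, 0], [6, 0, 8]].
Leading principal minors: 6, 44, 64.
All positive ⇒ H ≻ 0 ⇒ convex.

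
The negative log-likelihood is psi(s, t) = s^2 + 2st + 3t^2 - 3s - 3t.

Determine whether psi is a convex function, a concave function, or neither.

psi is quadratic, so its Hessian is the constant matrix H = [[2, 2], [2, 6]].
det(H) = 8, tr(H) = 8.
det(H) > 0 and tr(H) > 0, so H is positive definite everywhere: convex.

convex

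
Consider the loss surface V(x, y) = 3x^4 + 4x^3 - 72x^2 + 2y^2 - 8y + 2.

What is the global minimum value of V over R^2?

-646

V(x,y) separates as P(x) + Q(y) + 2, so its minimum is min P + min Q + 2.
P'(x) = 12x(x - 3)(x + 4) vanishes at x ∈ {-4, 0, 3}; Q'(y) = 4y - 8 vanishes at y ∈ {2}.
Local minima of P (where P''>0): P(-4)=-640, P(3)=-297. Local minima of Q: Q(2)=-8.
So the global minimum of V is P(-4) + Q(2) + 2 = -640 − 8 + 2 = -646, attained at (-4, 2).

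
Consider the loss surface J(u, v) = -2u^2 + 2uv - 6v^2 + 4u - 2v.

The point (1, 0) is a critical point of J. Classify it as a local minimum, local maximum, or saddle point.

The Hessian of J is constant: H = [[-4, 2], [2, -12]].
det(H) = (-4)·(-12) − 2² = 44.
det(H) > 0 and tr(H) = -16 < 0, so H is negative definite and the point is a local maximum.

local maximum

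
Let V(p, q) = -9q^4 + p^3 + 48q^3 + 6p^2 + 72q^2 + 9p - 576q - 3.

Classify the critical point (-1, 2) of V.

local minimum

The mixed partial ∂²V/∂p∂q is 0, so the Hessian at any point is diag(V_pp, V_qq) = diag(6(p + 2), 36(-3q^2 + 8q + 4)).
At (-1, 2): H = diag(6, 288).
Both eigenvalues are positive, so H is positive definite: a local minimum.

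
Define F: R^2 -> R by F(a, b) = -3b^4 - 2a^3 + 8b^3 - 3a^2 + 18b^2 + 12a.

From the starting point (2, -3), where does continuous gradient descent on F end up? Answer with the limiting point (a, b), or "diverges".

diverges

F is separable, so gradient descent decouples: a follows -∂F/∂a, b follows -∂F/∂b.
∂F/∂a = -6(a - 1)(a + 2); at a=2 this is -24, so a increases.
∂F/∂b = -12b(b - 3)(b + 1); at b=-3 this is 432, so b decreases.
The a-coordinate has no critical point in that direction and runs off to infinity.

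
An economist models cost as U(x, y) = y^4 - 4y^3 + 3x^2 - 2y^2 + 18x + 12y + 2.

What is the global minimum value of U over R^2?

-34

U(x,y) separates as P(x) + Q(y) + 2, so its minimum is min P + min Q + 2.
P'(x) = 6x + 18 vanishes at x ∈ {-3}; Q'(y) = 4(y - 3)(y - 1)(y + 1) vanishes at y ∈ {-1, 1, 3}.
Local minima of P (where P''>0): P(-3)=-27. Local minima of Q: Q(-1)=-9, Q(3)=-9.
So the global minimum of U is P(-3) + Q(-1) + 2 = -27 − 9 + 2 = -34, attained at (-3, -1).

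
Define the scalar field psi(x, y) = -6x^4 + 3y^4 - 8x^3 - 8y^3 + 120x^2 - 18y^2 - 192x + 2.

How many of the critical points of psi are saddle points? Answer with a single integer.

psi separates as a function of x plus a function of y, so ∇psi=0 decouples.
∂psi/∂x = -24(x - 2)(x - 1)(x + 4) = 0 at x ∈ {-4, 1, 2}; ∂psi/∂y = 12y(y - 3)(y + 1) = 0 at y ∈ {-1, 0, 3}.
The Hessian is diagonal: diag(psi_xx, psi_yy). Second derivatives: psi_xx(-4)=-720, psi_xx(1)=120, psi_xx(2)=-144; psi_yy(-1)=48, psi_yy(0)=-36, psi_yy(3)=144.
Saddle points occur where the two diagonal entries have opposite signs: (-4, -1), (-4, 3), (1, 0), (2, -1), (2, 3). Count: 5.

5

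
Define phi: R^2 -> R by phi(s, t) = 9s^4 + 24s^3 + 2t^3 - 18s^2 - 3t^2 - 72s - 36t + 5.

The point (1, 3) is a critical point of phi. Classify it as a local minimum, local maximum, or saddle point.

The mixed partial ∂²phi/∂s∂t is 0, so the Hessian at any point is diag(phi_ss, phi_tt) = diag(36(3s^2 + 4s - 1), 6(2t - 1)).
At (1, 3): H = diag(216, 30).
Both eigenvalues are positive, so H is positive definite: a local minimum.

local minimum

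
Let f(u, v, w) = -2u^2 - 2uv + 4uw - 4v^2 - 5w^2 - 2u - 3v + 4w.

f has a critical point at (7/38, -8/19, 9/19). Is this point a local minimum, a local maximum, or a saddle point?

local maximum

The Hessian is constant: H = [[-4, -2, 4], [-2, -8, 0], [4, 0, -10]].
Leading principal minors: Δ₁ = -4, Δ₂ = 28, Δ₃ = -152.
The minors alternate sign starting negative (−, +, −), so H is negative definite: a local maximum.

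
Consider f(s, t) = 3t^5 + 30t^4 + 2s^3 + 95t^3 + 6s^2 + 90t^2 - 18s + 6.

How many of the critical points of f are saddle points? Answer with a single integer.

4

f separates as a function of s plus a function of t, so ∇f=0 decouples.
∂f/∂s = 6(s - 1)(s + 3) = 0 at s ∈ {-3, 1}; ∂f/∂t = 15t(t + 1)(t + 3)(t + 4) = 0 at t ∈ {-4, -3, -1, 0}.
The Hessian is diagonal: diag(f_ss, f_tt). Second derivatives: f_ss(-3)=-24, f_ss(1)=24; f_tt(-4)=-180, f_tt(-3)=90, f_tt(-1)=-90, f_tt(0)=180.
Saddle points occur where the two diagonal entries have opposite signs: (-3, -3), (-3, 0), (1, -4), (1, -1). Count: 4.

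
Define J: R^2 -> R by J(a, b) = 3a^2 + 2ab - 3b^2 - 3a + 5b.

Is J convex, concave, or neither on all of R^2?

neither

J is quadratic, so its Hessian is the constant matrix H = [[6, 2], [2, -6]].
det(H) = -40, tr(H) = 0.
det(H) < 0, so H is indefinite: neither convex nor concave.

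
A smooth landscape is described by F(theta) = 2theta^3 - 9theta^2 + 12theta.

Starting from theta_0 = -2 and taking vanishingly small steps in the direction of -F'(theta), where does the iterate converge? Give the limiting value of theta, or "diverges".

diverges

F'(theta) = 6(theta - 2)(theta - 1), so F'(-2) = 72.
Gradient descent moves in the -F' direction, i.e. theta is decreasing.
There is no critical point below theta=-2, and F' keeps the same sign, so the iterate runs off to −∞.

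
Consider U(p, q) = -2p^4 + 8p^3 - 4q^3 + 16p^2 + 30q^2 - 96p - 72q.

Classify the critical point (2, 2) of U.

The mixed partial ∂²U/∂p∂q is 0, so the Hessian at any point is diag(U_pp, U_qq) = diag(8(-3p^2 + 6p + 4), 12(-2q + 5)).
At (2, 2): H = diag(32, 12).
Both eigenvalues are positive, so H is positive definite: a local minimum.

local minimum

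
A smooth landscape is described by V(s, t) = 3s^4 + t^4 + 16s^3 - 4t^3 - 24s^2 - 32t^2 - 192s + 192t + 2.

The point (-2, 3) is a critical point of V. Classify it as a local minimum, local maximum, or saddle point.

The mixed partial ∂²V/∂s∂t is 0, so the Hessian at any point is diag(V_ss, V_tt) = diag(12(3s^2 + 8s - 4), 4(3t^2 - 6t - 16)).
At (-2, 3): H = diag(-96, -28).
Both eigenvalues are negative, so H is negative definite: a local maximum.

local maximum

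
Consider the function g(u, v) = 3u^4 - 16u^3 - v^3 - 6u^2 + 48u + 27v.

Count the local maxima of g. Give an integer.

1

g separates as a function of u plus a function of v, so ∇g=0 decouples.
∂g/∂u = 12(u - 4)(u - 1)(u + 1) = 0 at u ∈ {-1, 1, 4}; ∂g/∂v = -3(v - 3)(v + 3) = 0 at v ∈ {-3, 3}.
The Hessian is diagonal: diag(g_uu, g_vv). Second derivatives: g_uu(-1)=120, g_uu(1)=-72, g_uu(4)=180; g_vv(-3)=18, g_vv(3)=-18.
Local maxima occur where both diagonal entries negative: (1, 3). Count: 1.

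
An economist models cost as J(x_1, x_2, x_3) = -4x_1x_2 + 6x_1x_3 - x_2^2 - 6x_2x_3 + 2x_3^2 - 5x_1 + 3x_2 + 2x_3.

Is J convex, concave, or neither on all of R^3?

J is quadratic, so its Hessian is the constant matrix H = [[0, -4, 6], [-4, -2, -6], [6, -6, 4]].
Leading principal minors: 0, -16, 296.
Neither pattern holds ⇒ H is indefinite ⇒ neither convex nor concave.

neither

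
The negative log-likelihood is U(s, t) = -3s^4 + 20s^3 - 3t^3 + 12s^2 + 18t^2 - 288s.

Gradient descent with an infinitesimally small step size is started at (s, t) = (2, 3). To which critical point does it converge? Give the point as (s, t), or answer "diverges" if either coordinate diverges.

(3, 0)

U is separable, so gradient descent decouples: s follows -∂U/∂s, t follows -∂U/∂t.
∂U/∂s = -12(s - 4)(s - 3)(s + 2); at s=2 this is -96, so s increases.
∂U/∂t = -9t(t - 4); at t=3 this is 27, so t decreases.
s converges to its nearest critical value 3 (a local min of the s-part); t converges to 0. The iterate converges to (3, 0).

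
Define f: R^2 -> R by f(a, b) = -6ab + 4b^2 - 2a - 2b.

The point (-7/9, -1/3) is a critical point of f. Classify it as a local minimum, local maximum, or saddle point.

The Hessian of f is constant: H = [[0, -6], [-6, 8]].
det(H) = 0·8 − (-6)² = -36.
Since det(H) < 0, H is indefinite and the critical point is a saddle point.

saddle point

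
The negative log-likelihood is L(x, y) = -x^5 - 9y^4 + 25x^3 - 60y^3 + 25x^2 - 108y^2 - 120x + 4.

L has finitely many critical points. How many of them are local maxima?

L separates as a function of x plus a function of y, so ∇L=0 decouples.
∂L/∂x = -5(x - 4)(x - 1)(x + 2)(x + 3) = 0 at x ∈ {-3, -2, 1, 4}; ∂L/∂y = -36y(y + 2)(y + 3) = 0 at y ∈ {-3, -2, 0}.
The Hessian is diagonal: diag(L_xx, L_yy). Second derivatives: L_xx(-3)=140, L_xx(-2)=-90, L_xx(1)=180, L_xx(4)=-630; L_yy(-3)=-108, L_yy(-2)=72, L_yy(0)=-216.
Local maxima occur where both diagonal entries negative: (-2, -3), (-2, 0), (4, -3), (4, 0). Count: 4.

4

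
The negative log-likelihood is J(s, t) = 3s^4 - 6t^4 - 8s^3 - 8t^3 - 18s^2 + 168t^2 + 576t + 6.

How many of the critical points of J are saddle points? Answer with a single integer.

J separates as a function of s plus a function of t, so ∇J=0 decouples.
∂J/∂s = 12s(s - 3)(s + 1) = 0 at s ∈ {-1, 0, 3}; ∂J/∂t = -24(t - 4)(t + 2)(t + 3) = 0 at t ∈ {-3, -2, 4}.
The Hessian is diagonal: diag(J_ss, J_tt). Second derivatives: J_ss(-1)=48, J_ss(0)=-36, J_ss(3)=144; J_tt(-3)=-168, J_tt(-2)=144, J_tt(4)=-1008.
Saddle points occur where the two diagonal entries have opposite signs: (-1, -3), (-1, 4), (0, -2), (3, -3), (3, 4). Count: 5.

5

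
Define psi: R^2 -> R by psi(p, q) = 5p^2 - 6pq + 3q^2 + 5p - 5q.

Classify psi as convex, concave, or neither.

convex

psi is quadratic, so its Hessian is the constant matrix H = [[10, -6], [-6, 6]].
det(H) = 24, tr(H) = 16.
det(H) > 0 and tr(H) > 0, so H is positive definite everywhere: convex.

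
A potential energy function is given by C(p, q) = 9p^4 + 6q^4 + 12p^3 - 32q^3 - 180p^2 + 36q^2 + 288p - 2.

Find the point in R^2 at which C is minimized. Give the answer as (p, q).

(-4, 3)

C(p,q) separates as A(p) + B(q) − 2, so its minimum is min A + min B − 2.
A'(p) = 36(p - 2)(p - 1)(p + 4) vanishes at p ∈ {-4, 1, 2}; B'(q) = 24q(q - 3)(q - 1) vanishes at q ∈ {0, 1, 3}.
Local minima of A (where A''>0): A(-4)=-2496, A(2)=96. Local minima of B: B(0)=0, B(3)=-54.
So the global minimum of C is A(-4) + B(3) − 2 = -2496 − 54 − 2 = -2552, attained at (-4, 3).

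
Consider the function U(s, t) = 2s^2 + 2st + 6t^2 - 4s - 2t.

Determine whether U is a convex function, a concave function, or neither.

convex

U is quadratic, so its Hessian is the constant matrix H = [[4, 2], [2, 12]].
det(H) = 44, tr(H) = 16.
det(H) > 0 and tr(H) > 0, so H is positive definite everywhere: convex.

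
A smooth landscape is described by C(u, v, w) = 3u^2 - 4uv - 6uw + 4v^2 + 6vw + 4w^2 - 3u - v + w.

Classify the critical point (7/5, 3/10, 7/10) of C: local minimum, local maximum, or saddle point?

The Hessian is constant: H = [[6, -4, -6], [-4, 8, 6], [-6, 6, 8]].
Leading principal minors: Δ₁ = 6, Δ₂ = 32, Δ₃ = 40.
All leading minors are positive, so H is positive definite: a local minimum.

local minimum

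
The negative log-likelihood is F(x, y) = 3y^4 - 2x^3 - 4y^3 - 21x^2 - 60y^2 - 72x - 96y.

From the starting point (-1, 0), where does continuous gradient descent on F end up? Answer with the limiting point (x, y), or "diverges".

diverges

F is separable, so gradient descent decouples: x follows -∂F/∂x, y follows -∂F/∂y.
∂F/∂x = -6(x + 3)(x + 4); at x=-1 this is -36, so x increases.
∂F/∂y = 12(y - 4)(y + 1)(y + 2); at y=0 this is -96, so y increases.
The x-coordinate has no critical point in that direction and runs off to infinity.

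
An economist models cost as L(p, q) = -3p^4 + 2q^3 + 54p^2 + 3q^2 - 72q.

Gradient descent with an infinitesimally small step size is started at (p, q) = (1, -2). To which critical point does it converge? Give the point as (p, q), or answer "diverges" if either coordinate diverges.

L is separable, so gradient descent decouples: p follows -∂L/∂p, q follows -∂L/∂q.
∂L/∂p = -12p(p - 3)(p + 3); at p=1 this is 96, so p decreases.
∂L/∂q = 6(q - 3)(q + 4); at q=-2 this is -60, so q increases.
p converges to its nearest critical value 0 (a local min of the p-part); q converges to 3. The iterate converges to (0, 3).

(0, 3)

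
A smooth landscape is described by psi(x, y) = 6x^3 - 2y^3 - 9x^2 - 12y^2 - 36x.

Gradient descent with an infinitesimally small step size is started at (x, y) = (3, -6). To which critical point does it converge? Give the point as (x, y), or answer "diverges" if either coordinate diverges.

(2, -4)

psi is separable, so gradient descent decouples: x follows -∂psi/∂x, y follows -∂psi/∂y.
∂psi/∂x = 18(x - 2)(x + 1); at x=3 this is 72, so x decreases.
∂psi/∂y = -6y(y + 4); at y=-6 this is -72, so y increases.
x converges to its nearest critical value 2 (a local min of the x-part); y converges to -4. The iterate converges to (2, -4).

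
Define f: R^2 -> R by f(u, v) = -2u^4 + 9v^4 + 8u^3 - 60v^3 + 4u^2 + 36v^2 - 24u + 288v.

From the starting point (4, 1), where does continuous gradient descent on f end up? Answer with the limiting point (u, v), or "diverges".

diverges

f is separable, so gradient descent decouples: u follows -∂f/∂u, v follows -∂f/∂v.
∂f/∂u = -8(u - 3)(u - 1)(u + 1); at u=4 this is -120, so u increases.
∂f/∂v = 36(v - 4)(v - 2)(v + 1); at v=1 this is 216, so v decreases.
The u-coordinate has no critical point in that direction and runs off to infinity.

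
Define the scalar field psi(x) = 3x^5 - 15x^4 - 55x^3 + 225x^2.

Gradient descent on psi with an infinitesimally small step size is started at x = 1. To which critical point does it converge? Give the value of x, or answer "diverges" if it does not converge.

0

psi'(x) = 15x(x - 5)(x - 2)(x + 3), so psi'(1) = 240.
Gradient descent moves in the -psi' direction, i.e. x is decreasing.
The nearest critical point in that direction is x = 0, where psi'' = 450 > 0 (a local minimum). The iterate converges there.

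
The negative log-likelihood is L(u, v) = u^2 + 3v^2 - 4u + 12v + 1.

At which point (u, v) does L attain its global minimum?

(2, -2)

L(u,v) separates as P(u) + Q(v) + 1, so its minimum is min P + min Q + 1.
P'(u) = 2u - 4 vanishes at u ∈ {2}; Q'(v) = 6v + 12 vanishes at v ∈ {-2}.
Local minima of P (where P''>0): P(2)=-4. Local minima of Q: Q(-2)=-12.
So the global minimum of L is P(2) + Q(-2) + 1 = -4 − 12 + 1 = -15, attained at (2, -2).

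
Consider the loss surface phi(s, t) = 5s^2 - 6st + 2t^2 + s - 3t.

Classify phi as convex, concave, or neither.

phi is quadratic, so its Hessian is the constant matrix H = [[10, -6], [-6, 4]].
det(H) = 4, tr(H) = 14.
det(H) > 0 and tr(H) > 0, so H is positive definite everywhere: convex.

convex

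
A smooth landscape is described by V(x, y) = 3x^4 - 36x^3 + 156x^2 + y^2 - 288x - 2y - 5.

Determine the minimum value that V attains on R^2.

-198

V(x,y) separates as P(x) + Q(y) − 5, so its minimum is min P + min Q − 5.
P'(x) = 12(x - 4)(x - 3)(x - 2) vanishes at x ∈ {2, 3, 4}; Q'(y) = 2y - 2 vanishes at y ∈ {1}.
Local minima of P (where P''>0): P(2)=-192, P(4)=-192. Local minima of Q: Q(1)=-1.
So the global minimum of V is P(2) + Q(1) − 5 = -192 − 1 − 5 = -198, attained at (2, 1).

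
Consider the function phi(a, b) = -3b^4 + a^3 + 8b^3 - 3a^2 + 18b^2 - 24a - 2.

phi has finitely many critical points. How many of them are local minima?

phi separates as a function of a plus a function of b, so ∇phi=0 decouples.
∂phi/∂a = 3(a - 4)(a + 2) = 0 at a ∈ {-2, 4}; ∂phi/∂b = -12b(b - 3)(b + 1) = 0 at b ∈ {-1, 0, 3}.
The Hessian is diagonal: diag(phi_aa, phi_bb). Second derivatives: phi_aa(-2)=-18, phi_aa(4)=18; phi_bb(-1)=-48, phi_bb(0)=36, phi_bb(3)=-144.
Local minima occur where both diagonal entries positive: (4, 0). Count: 1.

1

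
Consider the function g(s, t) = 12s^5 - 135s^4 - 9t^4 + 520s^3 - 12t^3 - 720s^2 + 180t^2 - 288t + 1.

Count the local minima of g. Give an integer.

2

g separates as a function of s plus a function of t, so ∇g=0 decouples.
∂g/∂s = 60s(s - 4)(s - 3)(s - 2) = 0 at s ∈ {0, 2, 3, 4}; ∂g/∂t = -36(t - 2)(t - 1)(t + 4) = 0 at t ∈ {-4, 1, 2}.
The Hessian is diagonal: diag(g_ss, g_tt). Second derivatives: g_ss(0)=-1440, g_ss(2)=240, g_ss(3)=-180, g_ss(4)=480; g_tt(-4)=-1080, g_tt(1)=180, g_tt(2)=-216.
Local minima occur where both diagonal entries positive: (2, 1), (4, 1). Count: 2.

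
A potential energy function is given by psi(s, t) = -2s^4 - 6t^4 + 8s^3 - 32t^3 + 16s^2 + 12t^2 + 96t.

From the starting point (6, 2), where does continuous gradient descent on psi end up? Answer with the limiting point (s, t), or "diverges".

psi is separable, so gradient descent decouples: s follows -∂psi/∂s, t follows -∂psi/∂t.
∂psi/∂s = -8s(s - 4)(s + 1); at s=6 this is -672, so s increases.
∂psi/∂t = -24(t - 1)(t + 1)(t + 4); at t=2 this is -432, so t increases.
The s-coordinate has no critical point in that direction and runs off to infinity.

diverges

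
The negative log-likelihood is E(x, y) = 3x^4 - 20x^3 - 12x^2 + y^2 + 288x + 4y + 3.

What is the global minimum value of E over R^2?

-417

E(x,y) separates as P(x) + Q(y) + 3, so its minimum is min P + min Q + 3.
P'(x) = 12(x - 4)(x - 3)(x + 2) vanishes at x ∈ {-2, 3, 4}; Q'(y) = 2y + 4 vanishes at y ∈ {-2}.
Local minima of P (where P''>0): P(-2)=-416, P(4)=448. Local minima of Q: Q(-2)=-4.
So the global minimum of E is P(-2) + Q(-2) + 3 = -416 − 4 + 3 = -417, attained at (-2, -2).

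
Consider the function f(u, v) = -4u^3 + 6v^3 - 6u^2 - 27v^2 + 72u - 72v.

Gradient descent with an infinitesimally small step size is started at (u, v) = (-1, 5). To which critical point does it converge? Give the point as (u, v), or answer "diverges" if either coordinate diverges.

f is separable, so gradient descent decouples: u follows -∂f/∂u, v follows -∂f/∂v.
∂f/∂u = -12(u - 2)(u + 3); at u=-1 this is 72, so u decreases.
∂f/∂v = 18(v - 4)(v + 1); at v=5 this is 108, so v decreases.
u converges to its nearest critical value -3 (a local min of the u-part); v converges to 4. The iterate converges to (-3, 4).

(-3, 4)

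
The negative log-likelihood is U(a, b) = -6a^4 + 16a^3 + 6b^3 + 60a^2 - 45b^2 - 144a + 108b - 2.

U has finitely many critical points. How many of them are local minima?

U separates as a function of a plus a function of b, so ∇U=0 decouples.
∂U/∂a = -24(a - 3)(a - 1)(a + 2) = 0 at a ∈ {-2, 1, 3}; ∂U/∂b = 18(b - 3)(b - 2) = 0 at b ∈ {2, 3}.
The Hessian is diagonal: diag(U_aa, U_bb). Second derivatives: U_aa(-2)=-360, U_aa(1)=144, U_aa(3)=-240; U_bb(2)=-18, U_bb(3)=18.
Local minima occur where both diagonal entries positive: (1, 3). Count: 1.

1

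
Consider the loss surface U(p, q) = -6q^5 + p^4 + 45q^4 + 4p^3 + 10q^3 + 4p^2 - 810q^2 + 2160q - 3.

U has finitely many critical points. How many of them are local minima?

4

U separates as a function of p plus a function of q, so ∇U=0 decouples.
∂U/∂p = 4p(p + 1)(p + 2) = 0 at p ∈ {-2, -1, 0}; ∂U/∂q = -30(q - 4)(q - 3)(q - 2)(q + 3) = 0 at q ∈ {-3, 2, 3, 4}.
The Hessian is diagonal: diag(U_pp, U_qq). Second derivatives: U_pp(-2)=8, U_pp(-1)=-4, U_pp(0)=8; U_qq(-3)=6300, U_qq(2)=-300, U_qq(3)=180, U_qq(4)=-420.
Local minima occur where both diagonal entries positive: (-2, -3), (-2, 3), (0, -3), (0, 3). Count: 4.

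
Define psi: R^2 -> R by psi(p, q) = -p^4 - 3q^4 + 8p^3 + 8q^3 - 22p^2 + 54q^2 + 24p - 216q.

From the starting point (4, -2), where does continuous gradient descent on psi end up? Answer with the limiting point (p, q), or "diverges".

psi is separable, so gradient descent decouples: p follows -∂psi/∂p, q follows -∂psi/∂q.
∂psi/∂p = -4(p - 3)(p - 2)(p - 1); at p=4 this is -24, so p increases.
∂psi/∂q = -12(q - 3)(q - 2)(q + 3); at q=-2 this is -240, so q increases.
The p-coordinate has no critical point in that direction and runs off to infinity.

diverges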